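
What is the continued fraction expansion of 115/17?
[6; 1, 3, 4]

Euclidean algorithm steps:
115 = 6 × 17 + 13
17 = 1 × 13 + 4
13 = 3 × 4 + 1
4 = 4 × 1 + 0
Continued fraction: [6; 1, 3, 4]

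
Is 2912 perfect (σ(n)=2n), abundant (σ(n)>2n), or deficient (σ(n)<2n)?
abundant

Proper divisors of 2912: sum = 1 + 2 + 4 + 7 + 8 + 13 + 14 + 16 + ... + 364 + 416 + 728 + 1456 (23 divisors) = 4144
Since 4144 > 2912, 2912 is abundant.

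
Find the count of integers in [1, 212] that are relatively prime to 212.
104

212 = 2^2 × 53
φ(n) = n × ∏(1 - 1/p) for each prime p dividing n
φ(212) = 212 × (1 - 1/2) × (1 - 1/53) = 104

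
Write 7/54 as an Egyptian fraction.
1/8 + 1/216

Greedy algorithm:
7/54: ceiling(54/7) = 8, use 1/8
1/216: ceiling(216/1) = 216, use 1/216
Result: 7/54 = 1/8 + 1/216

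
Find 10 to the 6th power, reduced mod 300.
100

Repeated squaring. Binary of 6 = 110.
10^1 ≡ 10 (mod 300); 10^2 ≡ 100 (mod 300); 10^4 ≡ 100 (mod 300)
10^6 = 10^2 × 10^4 ≡ 100 (mod 300)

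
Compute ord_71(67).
70

71 is prime, so ord(67) divides φ(71) = 70.
Divisors of 70: 1, 2, 5, 7, 10, 14, 35, 70.
Repeated squaring: 67^1 ≡ 67, 67^2 ≡ 16, 67^4 ≡ 43, 67^8 ≡ 3, 67^16 ≡ 9, 67^32 ≡ 10, 67^64 ≡ 29 (mod 71).
Test 67^d mod 71 for each divisor d in increasing order:
67^1 ≡ 67
67^2 ≡ 16
67^5 = 67^4·67^1 ≡ 41
67^7 = 67^4·67^2·67^1 ≡ 17
67^10 = 67^8·67^2 ≡ 48
67^14 = 67^8·67^4·67^2 ≡ 5
67^35 = 67^32·67^2·67^1 ≡ 70
67^70 = 67^64·67^4·67^2 ≡ 1  ← first divisor giving 1
The order is 70.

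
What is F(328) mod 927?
249

Matrix identity: Q^n = [[F_(n+1), F_n], [F_n, F_(n-1)]] with Q = [[1,1],[1,0]].
n = 328 = 101001000₂. Square-and-multiply, entries mod 927:
Q^1 = [[1,1],[1,0]]
Q^2 = (Q^1)² = [[2,1],[1,1]]
Q^5 = (Q^2)²·Q = [[8,5],[5,3]]
Q^10 = (Q^5)² = [[89,55],[55,34]]
Q^20 = (Q^10)² = [[749,276],[276,473]]
Q^41 = (Q^20)²·Q = [[172,328],[328,771]]
Q^82 = (Q^41)² = [[899,613],[613,286]]
Q^164 = (Q^82)² = [[191,564],[564,554]]
Q^328 = (Q^164)² = [[463,249],[249,214]]
F_328 mod 927 = Q^328[0][1] = 249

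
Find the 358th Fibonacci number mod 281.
8

Matrix identity: Q^n = [[F_(n+1), F_n], [F_n, F_(n-1)]] with Q = [[1,1],[1,0]].
n = 358 = 101100110₂. Square-and-multiply, entries mod 281:
Q^1 = [[1,1],[1,0]]
Q^2 = (Q^1)² = [[2,1],[1,1]]
Q^5 = (Q^2)²·Q = [[8,5],[5,3]]
Q^11 = (Q^5)²·Q = [[144,89],[89,55]]
Q^22 = (Q^11)² = [[276,8],[8,268]]
Q^44 = (Q^22)² = [[89,137],[137,233]]
Q^89 = (Q^44)²·Q = [[273,276],[276,278]]
Q^179 = (Q^89)²·Q = [[144,89],[89,55]]
Q^358 = (Q^179)² = [[276,8],[8,268]]
F_358 mod 281 = Q^358[0][1] = 8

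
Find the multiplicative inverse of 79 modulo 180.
139

gcd(79, 180) = 1, so the inverse exists.
Extended Euclidean algorithm on (180, 79):
180 = 2 × 79 + 22  ⟹  22 = (1)·180 + (-2)·79
79 = 3 × 22 + 13  ⟹  13 = (-3)·180 + (7)·79
22 = 1 × 13 + 9  ⟹  9 = (4)·180 + (-9)·79
13 = 1 × 9 + 4  ⟹  4 = (-7)·180 + (16)·79
9 = 2 × 4 + 1  ⟹  1 = (18)·180 + (-41)·79
So (-41)·79 ≡ 1 (mod 180), i.e. 79^(-1) ≡ -41 ≡ 139 (mod 180).
Check: 79 × 139 = 10981 ≡ 1 (mod 180)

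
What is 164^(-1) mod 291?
236

gcd(164, 291) = 1, so the inverse exists.
Extended Euclidean algorithm on (291, 164):
291 = 1 × 164 + 127  ⟹  127 = (1)·291 + (-1)·164
164 = 1 × 127 + 37  ⟹  37 = (-1)·291 + (2)·164
127 = 3 × 37 + 16  ⟹  16 = (4)·291 + (-7)·164
37 = 2 × 16 + 5  ⟹  5 = (-9)·291 + (16)·164
16 = 3 × 5 + 1  ⟹  1 = (31)·291 + (-55)·164
So (-55)·164 ≡ 1 (mod 291), i.e. 164^(-1) ≡ -55 ≡ 236 (mod 291).
Check: 164 × 236 = 38704 ≡ 1 (mod 291)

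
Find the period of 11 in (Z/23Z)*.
22

23 is prime, so ord(11) divides φ(23) = 22.
Divisors of 22: 1, 2, 11, 22.
Repeated squaring: 11^1 ≡ 11, 11^2 ≡ 6, 11^4 ≡ 13, 11^8 ≡ 8, 11^16 ≡ 18 (mod 23).
Test 11^d mod 23 for each divisor d in increasing order:
11^1 ≡ 11
11^2 ≡ 6
11^11 = 11^8·11^2·11^1 ≡ 22
11^22 = 11^16·11^4·11^2 ≡ 1  ← first divisor giving 1
The order is 22.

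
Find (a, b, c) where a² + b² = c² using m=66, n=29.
(3515, 3828, 5197)

Euclid's formula: a = m² - n², b = 2mn, c = m² + n²
m = 66, n = 29
a = 66² - 29² = 4356 - 841 = 3515
b = 2 × 66 × 29 = 3828
c = 66² + 29² = 4356 + 841 = 5197
Verification: 3515² + 3828² = 12355225 + 14653584 = 27008809 = 5197² ✓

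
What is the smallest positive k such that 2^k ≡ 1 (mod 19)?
18

19 is prime, so ord(2) divides φ(19) = 18.
Divisors of 18: 1, 2, 3, 6, 9, 18.
Repeated squaring: 2^1 ≡ 2, 2^2 ≡ 4, 2^4 ≡ 16, 2^8 ≡ 9, 2^16 ≡ 5 (mod 19).
Test 2^d mod 19 for each divisor d in increasing order:
2^1 ≡ 2
2^2 ≡ 4
2^3 = 2^2·2^1 ≡ 8
2^6 = 2^4·2^2 ≡ 7
2^9 = 2^8·2^1 ≡ 18
2^18 = 2^16·2^2 ≡ 1  ← first divisor giving 1
The order is 18.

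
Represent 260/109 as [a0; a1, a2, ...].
[2; 2, 1, 1, 2, 8]

Euclidean algorithm steps:
260 = 2 × 109 + 42
109 = 2 × 42 + 25
42 = 1 × 25 + 17
25 = 1 × 17 + 8
17 = 2 × 8 + 1
8 = 8 × 1 + 0
Continued fraction: [2; 2, 1, 1, 2, 8]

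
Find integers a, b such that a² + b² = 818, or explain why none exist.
17² + 23² (a=17, b=23)

Factorization: 818 = 2 × 409
By Fermat: n is sum of two squares iff every prime p ≡ 3 (mod 4) appears to even power.
All primes ≡ 3 (mod 4) appear to even power.
Search a = 0, 1, 2, … for 818 - a² a perfect square: first hit at a = 17: 818 - 289 = 529 = 23².
818 = 17² + 23² = 289 + 529 ✓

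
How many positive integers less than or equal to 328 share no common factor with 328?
160

328 = 2^3 × 41
φ(n) = n × ∏(1 - 1/p) for each prime p dividing n
φ(328) = 328 × (1 - 1/2) × (1 - 1/41) = 160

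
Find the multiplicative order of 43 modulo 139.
6

139 is prime, so ord(43) divides φ(139) = 138.
Divisors of 138: 1, 2, 3, 6, 23, 46, 69, 138.
Repeated squaring: 43^1 ≡ 43, 43^2 ≡ 42, 43^4 ≡ 96, 43^8 ≡ 42, 43^16 ≡ 96, 43^32 ≡ 42, 43^64 ≡ 96, 43^128 ≡ 42 (mod 139).
Test 43^d mod 139 for each divisor d in increasing order:
43^1 ≡ 43
43^2 ≡ 42
43^3 = 43^2·43^1 ≡ 138
43^6 = 43^4·43^2 ≡ 1  ← first divisor giving 1
The order is 6.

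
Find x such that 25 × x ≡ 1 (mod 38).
35

gcd(25, 38) = 1, so the inverse exists.
Extended Euclidean algorithm on (38, 25):
38 = 1 × 25 + 13  ⟹  13 = (1)·38 + (-1)·25
25 = 1 × 13 + 12  ⟹  12 = (-1)·38 + (2)·25
13 = 1 × 12 + 1  ⟹  1 = (2)·38 + (-3)·25
So (-3)·25 ≡ 1 (mod 38), i.e. 25^(-1) ≡ -3 ≡ 35 (mod 38).
Check: 25 × 35 = 875 ≡ 1 (mod 38)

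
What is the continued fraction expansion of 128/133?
[0; 1, 25, 1, 1, 2]

Euclidean algorithm steps:
128 = 0 × 133 + 128
133 = 1 × 128 + 5
128 = 25 × 5 + 3
5 = 1 × 3 + 2
3 = 1 × 2 + 1
2 = 2 × 1 + 0
Continued fraction: [0; 1, 25, 1, 1, 2]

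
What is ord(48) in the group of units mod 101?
100

101 is prime, so ord(48) divides φ(101) = 100.
Divisors of 100: 1, 2, 4, 5, 10, 20, 25, 50, 100.
Repeated squaring: 48^1 ≡ 48, 48^2 ≡ 82, 48^4 ≡ 58, 48^8 ≡ 31, 48^16 ≡ 52, 48^32 ≡ 78, 48^64 ≡ 24 (mod 101).
Test 48^d mod 101 for each divisor d in increasing order:
48^1 ≡ 48
48^2 ≡ 82
48^4 ≡ 58
48^5 = 48^4·48^1 ≡ 57
48^10 = 48^8·48^2 ≡ 17
48^20 = 48^16·48^4 ≡ 87
48^25 = 48^16·48^8·48^1 ≡ 10
48^50 = 48^32·48^16·48^2 ≡ 100
48^100 = 48^64·48^32·48^4 ≡ 1  ← first divisor giving 1
The order is 100.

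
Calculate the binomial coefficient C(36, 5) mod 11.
0

Using Lucas' theorem:
Write n=36 and k=5 in base 11:
n in base 11: [3, 3]
k in base 11: [0, 5]
C(36,5) mod 11 = ∏ C(n_i, k_i) mod 11
Digit binomials (mod 11): C(3,0) = 1; C(3,5) = 0 (k_i > n_i)
Product: 1 × 0 = 0 ≡ 0 (mod 11)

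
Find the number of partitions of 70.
4087968

p(n) counts ways to write n as a sum of positive integers (order ignored).
Euler's pentagonal recurrence: p(k) = p(k-1) + p(k-2) - p(k-5) - p(k-7) + p(k-12) + p(k-15) - ... (offsets j(3j∓1)/2, signs ++--, p(0)=1, p(<0)=0).
DP table for k = 0..69: p(0)=1, p(1)=1, p(2)=2, p(3)=3, p(4)=5, p(5)=7, p(6)=11, p(7)=15, p(8)=22, p(9)=30, p(10)=42, p(11)=56, p(12)=77, p(13)=101, p(14)=135, p(15)=176, p(16)=231, p(17)=297, p(18)=385, p(19)=490, p(20)=627, p(21)=792, p(22)=1002, p(23)=1255, p(24)=1575, p(25)=1958, p(26)=2436, p(27)=3010, p(28)=3718, p(29)=4565, p(30)=5604, p(31)=6842, p(32)=8349, p(33)=10143, p(34)=12310, p(35)=14883, p(36)=17977, p(37)=21637, p(38)=26015, p(39)=31185, p(40)=37338, p(41)=44583, p(42)=53174, p(43)=63261, p(44)=75175, p(45)=89134, p(46)=105558, p(47)=124754, p(48)=147273, p(49)=173525, p(50)=204226, p(51)=239943, p(52)=281589, p(53)=329931, p(54)=386155, p(55)=451276, p(56)=526823, p(57)=614154, p(58)=715220, p(59)=831820, p(60)=966467, p(61)=1121505, p(62)=1300156, p(63)=1505499, p(64)=1741630, p(65)=2012558, p(66)=2323520, p(67)=2679689, p(68)=3087735, p(69)=3554345.
Final step: p(70) = p(69) + p(68) - p(65) - p(63) + p(58) + p(55) - p(48) - p(44) + p(35) + p(30) - p(19) - p(13) + p(0)
= 3554345 + 3087735 - 2012558 - 1505499 + 715220 + 451276 - 147273 - 75175 + 14883 + 5604 - 490 - 101 + 1
= 4087968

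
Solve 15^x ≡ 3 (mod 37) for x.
2

Baby-step giant-step with step n = ⌈√37⌉ = 7.
Baby steps 15^j mod 37 (j:value) for j=0..6: 0:1, 1:15, 2:3, 3:8, 4:9, 5:24, 6:27.
h = 3 is already in the table at j=2, so x = 2.
Check: 15^2 ≡ 3 (mod 37).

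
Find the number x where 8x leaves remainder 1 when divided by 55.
7

gcd(8, 55) = 1, so the inverse exists.
Extended Euclidean algorithm on (55, 8):
55 = 6 × 8 + 7  ⟹  7 = (1)·55 + (-6)·8
8 = 1 × 7 + 1  ⟹  1 = (-1)·55 + (7)·8
So (7)·8 ≡ 1 (mod 55), i.e. 8^(-1) ≡ 7 (mod 55).
Check: 8 × 7 = 56 ≡ 1 (mod 55)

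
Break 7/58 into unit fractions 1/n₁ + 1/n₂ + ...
1/9 + 1/105 + 1/18270

Greedy algorithm:
7/58: ceiling(58/7) = 9, use 1/9
5/522: ceiling(522/5) = 105, use 1/105
1/18270: ceiling(18270/1) = 18270, use 1/18270
Result: 7/58 = 1/9 + 1/105 + 1/18270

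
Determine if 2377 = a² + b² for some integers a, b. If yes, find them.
21² + 44² (a=21, b=44)

Factorization: 2377 = 2377
By Fermat: n is sum of two squares iff every prime p ≡ 3 (mod 4) appears to even power.
All primes ≡ 3 (mod 4) appear to even power.
Search a = 0, 1, 2, … for 2377 - a² a perfect square: first hit at a = 21: 2377 - 441 = 1936 = 44².
2377 = 21² + 44² = 441 + 1936 ✓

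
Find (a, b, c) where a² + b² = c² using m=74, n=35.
(4251, 5180, 6701)

Euclid's formula: a = m² - n², b = 2mn, c = m² + n²
m = 74, n = 35
a = 74² - 35² = 5476 - 1225 = 4251
b = 2 × 74 × 35 = 5180
c = 74² + 35² = 5476 + 1225 = 6701
Verification: 4251² + 5180² = 18071001 + 26832400 = 44903401 = 6701² ✓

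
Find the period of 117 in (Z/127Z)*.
21

127 is prime, so ord(117) divides φ(127) = 126.
Divisors of 126: 1, 2, 3, 6, 7, 9, 14, 18, 21, 42, 63, 126.
Repeated squaring: 117^1 ≡ 117, 117^2 ≡ 100, 117^4 ≡ 94, 117^8 ≡ 73, 117^16 ≡ 122, 117^32 ≡ 25, 117^64 ≡ 117 (mod 127).
Test 117^d mod 127 for each divisor d in increasing order:
117^1 ≡ 117
117^2 ≡ 100
117^3 = 117^2·117^1 ≡ 16
117^6 = 117^4·117^2 ≡ 2
117^7 = 117^4·117^2·117^1 ≡ 107
117^9 = 117^8·117^1 ≡ 32
117^14 = 117^8·117^4·117^2 ≡ 19
117^18 = 117^16·117^2 ≡ 8
117^21 = 117^16·117^4·117^1 ≡ 1  ← first divisor giving 1
The order is 21.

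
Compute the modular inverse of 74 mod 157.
87

gcd(74, 157) = 1, so the inverse exists.
Extended Euclidean algorithm on (157, 74):
157 = 2 × 74 + 9  ⟹  9 = (1)·157 + (-2)·74
74 = 8 × 9 + 2  ⟹  2 = (-8)·157 + (17)·74
9 = 4 × 2 + 1  ⟹  1 = (33)·157 + (-70)·74
So (-70)·74 ≡ 1 (mod 157), i.e. 74^(-1) ≡ -70 ≡ 87 (mod 157).
Check: 74 × 87 = 6438 ≡ 1 (mod 157)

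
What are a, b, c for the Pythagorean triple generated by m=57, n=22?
(2765, 2508, 3733)

Euclid's formula: a = m² - n², b = 2mn, c = m² + n²
m = 57, n = 22
a = 57² - 22² = 3249 - 484 = 2765
b = 2 × 57 × 22 = 2508
c = 57² + 22² = 3249 + 484 = 3733
Verification: 2765² + 2508² = 7645225 + 6290064 = 13935289 = 3733² ✓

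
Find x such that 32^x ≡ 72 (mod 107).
71

Baby-step giant-step with step n = ⌈√107⌉ = 11.
Baby steps 32^j mod 107 (j:value) for j=0..10: 0:1, 1:32, 2:61, 3:26, 4:83, 5:88, 6:34, 7:18, 8:41, 9:28, 10:40.
Giant-step multiplier: 32^(-11) ≡ 32^(106-11) = 32^95 ≡ 80 (mod 107).
Giant steps γ_i = 72·80^i mod 107: γ_0=72, γ_1=89, γ_2=58, γ_3=39, γ_4=17, γ_5=76, γ_6=88 (in table at j=5).
x = i·n + j = 6·11 + 5 = 71.
Check: 32^71 ≡ 72 (mod 107).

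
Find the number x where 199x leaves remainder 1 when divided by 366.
103

gcd(199, 366) = 1, so the inverse exists.
Extended Euclidean algorithm on (366, 199):
366 = 1 × 199 + 167  ⟹  167 = (1)·366 + (-1)·199
199 = 1 × 167 + 32  ⟹  32 = (-1)·366 + (2)·199
167 = 5 × 32 + 7  ⟹  7 = (6)·366 + (-11)·199
32 = 4 × 7 + 4  ⟹  4 = (-25)·366 + (46)·199
7 = 1 × 4 + 3  ⟹  3 = (31)·366 + (-57)·199
4 = 1 × 3 + 1  ⟹  1 = (-56)·366 + (103)·199
So (103)·199 ≡ 1 (mod 366), i.e. 199^(-1) ≡ 103 (mod 366).
Check: 199 × 103 = 20497 ≡ 1 (mod 366)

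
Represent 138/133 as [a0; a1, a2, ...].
[1; 26, 1, 1, 2]

Euclidean algorithm steps:
138 = 1 × 133 + 5
133 = 26 × 5 + 3
5 = 1 × 3 + 2
3 = 1 × 2 + 1
2 = 2 × 1 + 0
Continued fraction: [1; 26, 1, 1, 2]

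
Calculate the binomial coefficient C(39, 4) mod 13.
0

Using Lucas' theorem:
Write n=39 and k=4 in base 13:
n in base 13: [3, 0]
k in base 13: [0, 4]
C(39,4) mod 13 = ∏ C(n_i, k_i) mod 13
Digit binomials (mod 13): C(3,0) = 1; C(0,4) = 0 (k_i > n_i)
Product: 1 × 0 = 0 ≡ 0 (mod 13)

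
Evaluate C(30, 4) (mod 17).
1

Using Lucas' theorem:
Write n=30 and k=4 in base 17:
n in base 17: [1, 13]
k in base 17: [0, 4]
C(30,4) mod 17 = ∏ C(n_i, k_i) mod 17
Digit binomials (mod 17): C(1,0) = 1; C(13,4) = 715 ≡ 1
Product: 1 × 1 = 1 ≡ 1 (mod 17)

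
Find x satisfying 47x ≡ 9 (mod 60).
x ≡ 27 (mod 60)

gcd(47, 60) = 1, which divides 9, so solutions exist.
Find 47^(-1) mod 60 by the extended Euclidean algorithm:
60 = 1 × 47 + 13  ⟹  13 = (1)·60 + (-1)·47
47 = 3 × 13 + 8  ⟹  8 = (-3)·60 + (4)·47
13 = 1 × 8 + 5  ⟹  5 = (4)·60 + (-5)·47
8 = 1 × 5 + 3  ⟹  3 = (-7)·60 + (9)·47
5 = 1 × 3 + 2  ⟹  2 = (11)·60 + (-14)·47
3 = 1 × 2 + 1  ⟹  1 = (-18)·60 + (23)·47
So (23)·47 ≡ 1 (mod 60), i.e. 47^(-1) ≡ 23 (mod 60).
x ≡ 23 × 9 = 207 ≡ 27 (mod 60).
Check: 47 × 27 = 1269 ≡ 9 (mod 60).
Unique solution: x ≡ 27 (mod 60)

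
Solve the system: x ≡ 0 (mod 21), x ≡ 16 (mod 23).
315

Using Chinese Remainder Theorem:
M = 21 × 23 = 483
M1 = 23, M2 = 21
y1 = 23^(-1) mod 21 = 11
y2 = 21^(-1) mod 23 = 11
x = (0×23×11 + 16×21×11) mod 483 = 315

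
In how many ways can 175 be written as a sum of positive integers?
435157697830

p(n) counts ways to write n as a sum of positive integers (order ignored).
Euler's pentagonal recurrence: p(k) = p(k-1) + p(k-2) - p(k-5) - p(k-7) + p(k-12) + p(k-15) - ... (offsets j(3j∓1)/2, signs ++--, p(0)=1, p(<0)=0).
DP table for k = 0..174: p(0)=1, p(1)=1, p(2)=2, p(3)=3, p(4)=5, p(5)=7, p(6)=11, p(7)=15, p(8)=22, p(9)=30, p(10)=42, p(11)=56, p(12)=77, p(13)=101, p(14)=135, p(15)=176, p(16)=231, p(17)=297, p(18)=385, p(19)=490, p(20)=627, p(21)=792, p(22)=1002, p(23)=1255, p(24)=1575, p(25)=1958, p(26)=2436, p(27)=3010, p(28)=3718, p(29)=4565, p(30)=5604, p(31)=6842, p(32)=8349, p(33)=10143, p(34)=12310, p(35)=14883, p(36)=17977, p(37)=21637, p(38)=26015, p(39)=31185, p(40)=37338, p(41)=44583, p(42)=53174, p(43)=63261, p(44)=75175, p(45)=89134, p(46)=105558, p(47)=124754, p(48)=147273, p(49)=173525, p(50)=204226, p(51)=239943, p(52)=281589, p(53)=329931, p(54)=386155, p(55)=451276, p(56)=526823, p(57)=614154, p(58)=715220, p(59)=831820, p(60)=966467, p(61)=1121505, p(62)=1300156, p(63)=1505499, p(64)=1741630, p(65)=2012558, p(66)=2323520, p(67)=2679689, p(68)=3087735, p(69)=3554345, p(70)=4087968, p(71)=4697205, p(72)=5392783, p(73)=6185689, p(74)=7089500, p(75)=8118264, p(76)=9289091, p(77)=10619863, p(78)=12132164, p(79)=13848650, p(80)=15796476, p(81)=18004327, p(82)=20506255, p(83)=23338469, p(84)=26543660, p(85)=30167357, p(86)=34262962, p(87)=38887673, p(88)=44108109, p(89)=49995925, p(90)=56634173, p(91)=64112359, p(92)=72533807, p(93)=82010177, p(94)=92669720, p(95)=104651419, p(96)=118114304, p(97)=133230930, p(98)=150198136, p(99)=169229875, p(100)=190569292, p(101)=214481126, p(102)=241265379, p(103)=271248950, p(104)=304801365, p(105)=342325709, p(106)=384276336, p(107)=431149389, p(108)=483502844, p(109)=541946240, p(110)=607163746, p(111)=679903203, p(112)=761002156, p(113)=851376628, p(114)=952050665, p(115)=1064144451, p(116)=1188908248, p(117)=1327710076, p(118)=1482074143, p(119)=1653668665, p(120)=1844349560, p(121)=2056148051, p(122)=2291320912, p(123)=2552338241, p(124)=2841940500, p(125)=3163127352, p(126)=3519222692, p(127)=3913864295, p(128)=4351078600, p(129)=4835271870, p(130)=5371315400, p(131)=5964539504, p(132)=6620830889, p(133)=7346629512, p(134)=8149040695, p(135)=9035836076, p(136)=10015581680, p(137)=11097645016, p(138)=12292341831, p(139)=13610949895, p(140)=15065878135, p(141)=16670689208, p(142)=18440293320, p(143)=20390982757, p(144)=22540654445, p(145)=24908858009, p(146)=27517052599, p(147)=30388671978, p(148)=33549419497, p(149)=37027355200, p(150)=40853235313, p(151)=45060624582, p(152)=49686288421, p(153)=54770336324, p(154)=60356673280, p(155)=66493182097, p(156)=73232243759, p(157)=80630964769, p(158)=88751778802, p(159)=97662728555, p(160)=107438159466, p(161)=118159068427, p(162)=129913904637, p(163)=142798995930, p(164)=156919475295, p(165)=172389800255, p(166)=189334822579, p(167)=207890420102, p(168)=228204732751, p(169)=250438925115, p(170)=274768617130, p(171)=301384802048, p(172)=330495499613, p(173)=362326859895, p(174)=397125074750.
Final step: p(175) = p(174) + p(173) - p(170) - p(168) + p(163) + p(160) - p(153) - p(149) + p(140) + p(135) - p(124) - p(118) + p(105) + p(98) - p(83) - p(75) + p(58) + p(49) - p(30) - p(20)
= 397125074750 + 362326859895 - 274768617130 - 228204732751 + 142798995930 + 107438159466 - 54770336324 - 37027355200 + 15065878135 + 9035836076 - 2841940500 - 1482074143 + 342325709 + 150198136 - 23338469 - 8118264 + 715220 + 173525 - 5604 - 627
= 435157697830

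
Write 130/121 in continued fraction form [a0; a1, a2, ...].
[1; 13, 2, 4]

Euclidean algorithm steps:
130 = 1 × 121 + 9
121 = 13 × 9 + 4
9 = 2 × 4 + 1
4 = 4 × 1 + 0
Continued fraction: [1; 13, 2, 4]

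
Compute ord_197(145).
196

197 is prime, so ord(145) divides φ(197) = 196.
Divisors of 196: 1, 2, 4, 7, 14, 28, 49, 98, 196.
Repeated squaring: 145^1 ≡ 145, 145^2 ≡ 143, 145^4 ≡ 158, 145^8 ≡ 142, 145^16 ≡ 70, 145^32 ≡ 172, 145^64 ≡ 34, 145^128 ≡ 171 (mod 197).
Test 145^d mod 197 for each divisor d in increasing order:
145^1 ≡ 145
145^2 ≡ 143
145^4 ≡ 158
145^7 = 145^4·145^2·145^1 ≡ 20
145^14 = 145^8·145^4·145^2 ≡ 6
145^28 = 145^16·145^8·145^4 ≡ 36
145^49 = 145^32·145^16·145^1 ≡ 183
145^98 = 145^64·145^32·145^2 ≡ 196
145^196 = 145^128·145^64·145^4 ≡ 1  ← first divisor giving 1
The order is 196.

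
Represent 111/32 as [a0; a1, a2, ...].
[3; 2, 7, 2]

Euclidean algorithm steps:
111 = 3 × 32 + 15
32 = 2 × 15 + 2
15 = 7 × 2 + 1
2 = 2 × 1 + 0
Continued fraction: [3; 2, 7, 2]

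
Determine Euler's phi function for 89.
88

89 = 89
φ(n) = n × ∏(1 - 1/p) for each prime p dividing n
φ(89) = 89 × (1 - 1/89) = 88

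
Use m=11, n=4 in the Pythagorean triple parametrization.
(105, 88, 137)

Euclid's formula: a = m² - n², b = 2mn, c = m² + n²
m = 11, n = 4
a = 11² - 4² = 121 - 16 = 105
b = 2 × 11 × 4 = 88
c = 11² + 4² = 121 + 16 = 137
Verification: 105² + 88² = 11025 + 7744 = 18769 = 137² ✓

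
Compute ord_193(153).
192

193 is prime, so ord(153) divides φ(193) = 192.
Divisors of 192: 1, 2, 3, 4, 6, 8, 12, 16, 24, 32, 48, 64, 96, 192.
Repeated squaring: 153^1 ≡ 153, 153^2 ≡ 56, 153^4 ≡ 48, 153^8 ≡ 181, 153^16 ≡ 144, 153^32 ≡ 85, 153^64 ≡ 84, 153^128 ≡ 108 (mod 193).
Test 153^d mod 193 for each divisor d in increasing order:
153^1 ≡ 153
153^2 ≡ 56
153^3 = 153^2·153^1 ≡ 76
153^4 ≡ 48
153^6 = 153^4·153^2 ≡ 179
153^8 ≡ 181
153^12 = 153^8·153^4 ≡ 3
153^16 ≡ 144
153^24 = 153^16·153^8 ≡ 9
153^32 ≡ 85
153^48 = 153^32·153^16 ≡ 81
153^64 ≡ 84
153^96 = 153^64·153^32 ≡ 192
153^192 = 153^128·153^64 ≡ 1  ← first divisor giving 1
The order is 192.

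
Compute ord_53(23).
4

53 is prime, so ord(23) divides φ(53) = 52.
Divisors of 52: 1, 2, 4, 13, 26, 52.
Repeated squaring: 23^1 ≡ 23, 23^2 ≡ 52, 23^4 ≡ 1, 23^8 ≡ 1, 23^16 ≡ 1, 23^32 ≡ 1 (mod 53).
Test 23^d mod 53 for each divisor d in increasing order:
23^1 ≡ 23
23^2 ≡ 52
23^4 ≡ 1  ← first divisor giving 1
The order is 4.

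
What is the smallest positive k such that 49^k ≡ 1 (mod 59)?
29

59 is prime, so ord(49) divides φ(59) = 58.
Divisors of 58: 1, 2, 29, 58.
Repeated squaring: 49^1 ≡ 49, 49^2 ≡ 41, 49^4 ≡ 29, 49^8 ≡ 15, 49^16 ≡ 48, 49^32 ≡ 3 (mod 59).
Test 49^d mod 59 for each divisor d in increasing order:
49^1 ≡ 49
49^2 ≡ 41
49^29 = 49^16·49^8·49^4·49^1 ≡ 1  ← first divisor giving 1
The order is 29.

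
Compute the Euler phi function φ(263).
262

263 = 263
φ(n) = n × ∏(1 - 1/p) for each prime p dividing n
φ(263) = 263 × (1 - 1/263) = 262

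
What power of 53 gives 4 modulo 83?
32

Baby-step giant-step with step n = ⌈√83⌉ = 10.
Baby steps 53^j mod 83 (j:value) for j=0..9: 0:1, 1:53, 2:70, 3:58, 4:3, 5:76, 6:44, 7:8, 8:9, 9:62.
Giant-step multiplier: 53^(-10) ≡ 53^(82-10) = 53^72 ≡ 61 (mod 83).
Giant steps γ_i = 4·61^i mod 83: γ_0=4, γ_1=78, γ_2=27, γ_3=70 (in table at j=2).
x = i·n + j = 3·10 + 2 = 32.
Check: 53^32 ≡ 4 (mod 83).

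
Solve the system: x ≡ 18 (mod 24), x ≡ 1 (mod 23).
162

Using Chinese Remainder Theorem:
M = 24 × 23 = 552
M1 = 23, M2 = 24
y1 = 23^(-1) mod 24 = 23
y2 = 24^(-1) mod 23 = 1
x = (18×23×23 + 1×24×1) mod 552 = 162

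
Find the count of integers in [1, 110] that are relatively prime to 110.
40

110 = 2 × 5 × 11
φ(n) = n × ∏(1 - 1/p) for each prime p dividing n
φ(110) = 110 × (1 - 1/2) × (1 - 1/5) × (1 - 1/11) = 40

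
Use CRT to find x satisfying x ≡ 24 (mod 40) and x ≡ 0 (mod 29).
464

Using Chinese Remainder Theorem:
M = 40 × 29 = 1160
M1 = 29, M2 = 40
y1 = 29^(-1) mod 40 = 29
y2 = 40^(-1) mod 29 = 8
x = (24×29×29 + 0×40×8) mod 1160 = 464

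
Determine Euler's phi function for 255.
128

255 = 3 × 5 × 17
φ(n) = n × ∏(1 - 1/p) for each prime p dividing n
φ(255) = 255 × (1 - 1/3) × (1 - 1/5) × (1 - 1/17) = 128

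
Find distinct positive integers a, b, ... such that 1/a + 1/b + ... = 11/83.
1/8 + 1/133 + 1/88312

Greedy algorithm:
11/83: ceiling(83/11) = 8, use 1/8
5/664: ceiling(664/5) = 133, use 1/133
1/88312: ceiling(88312/1) = 88312, use 1/88312
Result: 11/83 = 1/8 + 1/133 + 1/88312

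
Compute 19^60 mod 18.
1

Repeated squaring. Binary of 60 = 111100.
19^1 ≡ 1 (mod 18); 19^2 ≡ 1 (mod 18); 19^4 ≡ 1 (mod 18); 19^8 ≡ 1 (mod 18); 19^16 ≡ 1 (mod 18); 19^32 ≡ 1 (mod 18)
19^60 = 19^4 × 19^8 × 19^16 × 19^32 ≡ 1 (mod 18)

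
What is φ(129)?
84

129 = 3 × 43
φ(n) = n × ∏(1 - 1/p) for each prime p dividing n
φ(129) = 129 × (1 - 1/3) × (1 - 1/43) = 84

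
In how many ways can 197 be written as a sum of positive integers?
3068829878530

p(n) counts ways to write n as a sum of positive integers (order ignored).
Euler's pentagonal recurrence: p(k) = p(k-1) + p(k-2) - p(k-5) - p(k-7) + p(k-12) + p(k-15) - ... (offsets j(3j∓1)/2, signs ++--, p(0)=1, p(<0)=0).
DP table for k = 0..196: p(0)=1, p(1)=1, p(2)=2, p(3)=3, p(4)=5, p(5)=7, p(6)=11, p(7)=15, p(8)=22, p(9)=30, p(10)=42, p(11)=56, p(12)=77, p(13)=101, p(14)=135, p(15)=176, p(16)=231, p(17)=297, p(18)=385, p(19)=490, p(20)=627, p(21)=792, p(22)=1002, p(23)=1255, p(24)=1575, p(25)=1958, p(26)=2436, p(27)=3010, p(28)=3718, p(29)=4565, p(30)=5604, p(31)=6842, p(32)=8349, p(33)=10143, p(34)=12310, p(35)=14883, p(36)=17977, p(37)=21637, p(38)=26015, p(39)=31185, p(40)=37338, p(41)=44583, p(42)=53174, p(43)=63261, p(44)=75175, p(45)=89134, p(46)=105558, p(47)=124754, p(48)=147273, p(49)=173525, p(50)=204226, p(51)=239943, p(52)=281589, p(53)=329931, p(54)=386155, p(55)=451276, p(56)=526823, p(57)=614154, p(58)=715220, p(59)=831820, p(60)=966467, p(61)=1121505, p(62)=1300156, p(63)=1505499, p(64)=1741630, p(65)=2012558, p(66)=2323520, p(67)=2679689, p(68)=3087735, p(69)=3554345, p(70)=4087968, p(71)=4697205, p(72)=5392783, p(73)=6185689, p(74)=7089500, p(75)=8118264, p(76)=9289091, p(77)=10619863, p(78)=12132164, p(79)=13848650, p(80)=15796476, p(81)=18004327, p(82)=20506255, p(83)=23338469, p(84)=26543660, p(85)=30167357, p(86)=34262962, p(87)=38887673, p(88)=44108109, p(89)=49995925, p(90)=56634173, p(91)=64112359, p(92)=72533807, p(93)=82010177, p(94)=92669720, p(95)=104651419, p(96)=118114304, p(97)=133230930, p(98)=150198136, p(99)=169229875, p(100)=190569292, p(101)=214481126, p(102)=241265379, p(103)=271248950, p(104)=304801365, p(105)=342325709, p(106)=384276336, p(107)=431149389, p(108)=483502844, p(109)=541946240, p(110)=607163746, p(111)=679903203, p(112)=761002156, p(113)=851376628, p(114)=952050665, p(115)=1064144451, p(116)=1188908248, p(117)=1327710076, p(118)=1482074143, p(119)=1653668665, p(120)=1844349560, p(121)=2056148051, p(122)=2291320912, p(123)=2552338241, p(124)=2841940500, p(125)=3163127352, p(126)=3519222692, p(127)=3913864295, p(128)=4351078600, p(129)=4835271870, p(130)=5371315400, p(131)=5964539504, p(132)=6620830889, p(133)=7346629512, p(134)=8149040695, p(135)=9035836076, p(136)=10015581680, p(137)=11097645016, p(138)=12292341831, p(139)=13610949895, p(140)=15065878135, p(141)=16670689208, p(142)=18440293320, p(143)=20390982757, p(144)=22540654445, p(145)=24908858009, p(146)=27517052599, p(147)=30388671978, p(148)=33549419497, p(149)=37027355200, p(150)=40853235313, p(151)=45060624582, p(152)=49686288421, p(153)=54770336324, p(154)=60356673280, p(155)=66493182097, p(156)=73232243759, p(157)=80630964769, p(158)=88751778802, p(159)=97662728555, p(160)=107438159466, p(161)=118159068427, p(162)=129913904637, p(163)=142798995930, p(164)=156919475295, p(165)=172389800255, p(166)=189334822579, p(167)=207890420102, p(168)=228204732751, p(169)=250438925115, p(170)=274768617130, p(171)=301384802048, p(172)=330495499613, p(173)=362326859895, p(174)=397125074750, p(175)=435157697830, p(176)=476715857290, p(177)=522115831195, p(178)=571701605655, p(179)=625846753120, p(180)=684957390936, p(181)=749474411781, p(182)=819876908323, p(183)=896684817527, p(184)=980462880430, p(185)=1071823774337, p(186)=1171432692373, p(187)=1280011042268, p(188)=1398341745571, p(189)=1527273599625, p(190)=1667727404093, p(191)=1820701100652, p(192)=1987276856363, p(193)=2168627105469, p(194)=2366022741845, p(195)=2580840212973, p(196)=2814570987591.
Final step: p(197) = p(196) + p(195) - p(192) - p(190) + p(185) + p(182) - p(175) - p(171) + p(162) + p(157) - p(146) - p(140) + p(127) + p(120) - p(105) - p(97) + p(80) + p(71) - p(52) - p(42) + p(21) + p(10)
= 2814570987591 + 2580840212973 - 1987276856363 - 1667727404093 + 1071823774337 + 819876908323 - 435157697830 - 301384802048 + 129913904637 + 80630964769 - 27517052599 - 15065878135 + 3913864295 + 1844349560 - 342325709 - 133230930 + 15796476 + 4697205 - 281589 - 53174 + 792 + 42
= 3068829878530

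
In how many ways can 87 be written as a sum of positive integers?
38887673

p(n) counts ways to write n as a sum of positive integers (order ignored).
Euler's pentagonal recurrence: p(k) = p(k-1) + p(k-2) - p(k-5) - p(k-7) + p(k-12) + p(k-15) - ... (offsets j(3j∓1)/2, signs ++--, p(0)=1, p(<0)=0).
DP table for k = 0..86: p(0)=1, p(1)=1, p(2)=2, p(3)=3, p(4)=5, p(5)=7, p(6)=11, p(7)=15, p(8)=22, p(9)=30, p(10)=42, p(11)=56, p(12)=77, p(13)=101, p(14)=135, p(15)=176, p(16)=231, p(17)=297, p(18)=385, p(19)=490, p(20)=627, p(21)=792, p(22)=1002, p(23)=1255, p(24)=1575, p(25)=1958, p(26)=2436, p(27)=3010, p(28)=3718, p(29)=4565, p(30)=5604, p(31)=6842, p(32)=8349, p(33)=10143, p(34)=12310, p(35)=14883, p(36)=17977, p(37)=21637, p(38)=26015, p(39)=31185, p(40)=37338, p(41)=44583, p(42)=53174, p(43)=63261, p(44)=75175, p(45)=89134, p(46)=105558, p(47)=124754, p(48)=147273, p(49)=173525, p(50)=204226, p(51)=239943, p(52)=281589, p(53)=329931, p(54)=386155, p(55)=451276, p(56)=526823, p(57)=614154, p(58)=715220, p(59)=831820, p(60)=966467, p(61)=1121505, p(62)=1300156, p(63)=1505499, p(64)=1741630, p(65)=2012558, p(66)=2323520, p(67)=2679689, p(68)=3087735, p(69)=3554345, p(70)=4087968, p(71)=4697205, p(72)=5392783, p(73)=6185689, p(74)=7089500, p(75)=8118264, p(76)=9289091, p(77)=10619863, p(78)=12132164, p(79)=13848650, p(80)=15796476, p(81)=18004327, p(82)=20506255, p(83)=23338469, p(84)=26543660, p(85)=30167357, p(86)=34262962.
Final step: p(87) = p(86) + p(85) - p(82) - p(80) + p(75) + p(72) - p(65) - p(61) + p(52) + p(47) - p(36) - p(30) + p(17) + p(10)
= 34262962 + 30167357 - 20506255 - 15796476 + 8118264 + 5392783 - 2012558 - 1121505 + 281589 + 124754 - 17977 - 5604 + 297 + 42
= 38887673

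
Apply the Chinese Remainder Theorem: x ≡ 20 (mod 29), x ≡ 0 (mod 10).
20

Using Chinese Remainder Theorem:
M = 29 × 10 = 290
M1 = 10, M2 = 29
y1 = 10^(-1) mod 29 = 3
y2 = 29^(-1) mod 10 = 9
x = (20×10×3 + 0×29×9) mod 290 = 20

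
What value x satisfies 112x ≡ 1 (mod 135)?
88

gcd(112, 135) = 1, so the inverse exists.
Extended Euclidean algorithm on (135, 112):
135 = 1 × 112 + 23  ⟹  23 = (1)·135 + (-1)·112
112 = 4 × 23 + 20  ⟹  20 = (-4)·135 + (5)·112
23 = 1 × 20 + 3  ⟹  3 = (5)·135 + (-6)·112
20 = 6 × 3 + 2  ⟹  2 = (-34)·135 + (41)·112
3 = 1 × 2 + 1  ⟹  1 = (39)·135 + (-47)·112
So (-47)·112 ≡ 1 (mod 135), i.e. 112^(-1) ≡ -47 ≡ 88 (mod 135).
Check: 112 × 88 = 9856 ≡ 1 (mod 135)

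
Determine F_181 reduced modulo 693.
89

Matrix identity: Q^n = [[F_(n+1), F_n], [F_n, F_(n-1)]] with Q = [[1,1],[1,0]].
n = 181 = 10110101₂. Square-and-multiply, entries mod 693:
Q^1 = [[1,1],[1,0]]
Q^2 = (Q^1)² = [[2,1],[1,1]]
Q^5 = (Q^2)²·Q = [[8,5],[5,3]]
Q^11 = (Q^5)²·Q = [[144,89],[89,55]]
Q^22 = (Q^11)² = [[244,386],[386,551]]
Q^45 = (Q^22)²·Q = [[503,632],[632,564]]
Q^90 = (Q^45)² = [[320,55],[55,265]]
Q^181 = (Q^90)²·Q = [[386,89],[89,297]]
F_181 mod 693 = Q^181[0][1] = 89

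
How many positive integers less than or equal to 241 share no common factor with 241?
240

241 = 241
φ(n) = n × ∏(1 - 1/p) for each prime p dividing n
φ(241) = 241 × (1 - 1/241) = 240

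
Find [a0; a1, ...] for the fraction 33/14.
[2; 2, 1, 4]

Euclidean algorithm steps:
33 = 2 × 14 + 5
14 = 2 × 5 + 4
5 = 1 × 4 + 1
4 = 4 × 1 + 0
Continued fraction: [2; 2, 1, 4]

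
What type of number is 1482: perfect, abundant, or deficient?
abundant

Proper divisors of 1482: sum = 1 + 2 + 3 + 6 + 13 + 19 + 26 + 38 + 39 + 57 + 78 + 114 + 247 + 494 + 741 = 1878
Since 1878 > 1482, 1482 is abundant.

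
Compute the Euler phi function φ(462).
120

462 = 2 × 3 × 7 × 11
φ(n) = n × ∏(1 - 1/p) for each prime p dividing n
φ(462) = 462 × (1 - 1/2) × (1 - 1/3) × (1 - 1/7) × (1 - 1/11) = 120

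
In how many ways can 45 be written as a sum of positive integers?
89134

p(n) counts ways to write n as a sum of positive integers (order ignored).
Euler's pentagonal recurrence: p(k) = p(k-1) + p(k-2) - p(k-5) - p(k-7) + p(k-12) + p(k-15) - ... (offsets j(3j∓1)/2, signs ++--, p(0)=1, p(<0)=0).
DP table for k = 0..44: p(0)=1, p(1)=1, p(2)=2, p(3)=3, p(4)=5, p(5)=7, p(6)=11, p(7)=15, p(8)=22, p(9)=30, p(10)=42, p(11)=56, p(12)=77, p(13)=101, p(14)=135, p(15)=176, p(16)=231, p(17)=297, p(18)=385, p(19)=490, p(20)=627, p(21)=792, p(22)=1002, p(23)=1255, p(24)=1575, p(25)=1958, p(26)=2436, p(27)=3010, p(28)=3718, p(29)=4565, p(30)=5604, p(31)=6842, p(32)=8349, p(33)=10143, p(34)=12310, p(35)=14883, p(36)=17977, p(37)=21637, p(38)=26015, p(39)=31185, p(40)=37338, p(41)=44583, p(42)=53174, p(43)=63261, p(44)=75175.
Final step: p(45) = p(44) + p(43) - p(40) - p(38) + p(33) + p(30) - p(23) - p(19) + p(10) + p(5)
= 75175 + 63261 - 37338 - 26015 + 10143 + 5604 - 1255 - 490 + 42 + 7
= 89134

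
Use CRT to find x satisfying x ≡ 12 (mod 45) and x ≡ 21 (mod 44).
417

Using Chinese Remainder Theorem:
M = 45 × 44 = 1980
M1 = 44, M2 = 45
y1 = 44^(-1) mod 45 = 44
y2 = 45^(-1) mod 44 = 1
x = (12×44×44 + 21×45×1) mod 1980 = 417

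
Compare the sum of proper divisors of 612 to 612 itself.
abundant

Proper divisors of 612: sum = 1 + 2 + 3 + 4 + 6 + 9 + 12 + 17 + ... + 102 + 153 + 204 + 306 (17 divisors) = 1026
Since 1026 > 612, 612 is abundant.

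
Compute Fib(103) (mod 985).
42

Matrix identity: Q^n = [[F_(n+1), F_n], [F_n, F_(n-1)]] with Q = [[1,1],[1,0]].
n = 103 = 1100111₂. Square-and-multiply, entries mod 985:
Q^1 = [[1,1],[1,0]]
Q^3 = (Q^1)²·Q = [[3,2],[2,1]]
Q^6 = (Q^3)² = [[13,8],[8,5]]
Q^12 = (Q^6)² = [[233,144],[144,89]]
Q^25 = (Q^12)²·Q = [[238,165],[165,73]]
Q^51 = (Q^25)²·Q = [[239,144],[144,95]]
Q^103 = (Q^51)²·Q = [[858,42],[42,816]]
F_103 mod 985 = Q^103[0][1] = 42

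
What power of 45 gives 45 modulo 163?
1

Baby-step giant-step with step n = ⌈√163⌉ = 13.
Baby steps 45^j mod 163 (j:value) for j=0..12: 0:1, 1:45, 2:69, 3:8, 4:34, 5:63, 6:64, 7:109, 8:15, 9:23, 10:57, 11:120, 12:21.
h = 45 is already in the table at j=1, so x = 1.
Check: 45^1 ≡ 45 (mod 163).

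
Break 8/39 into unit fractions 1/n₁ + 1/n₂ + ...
1/5 + 1/195

Greedy algorithm:
8/39: ceiling(39/8) = 5, use 1/5
1/195: ceiling(195/1) = 195, use 1/195
Result: 8/39 = 1/5 + 1/195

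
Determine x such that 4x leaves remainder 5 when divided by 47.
x ≡ 13 (mod 47)

gcd(4, 47) = 1, which divides 5, so solutions exist.
Find 4^(-1) mod 47 by the extended Euclidean algorithm:
47 = 11 × 4 + 3  ⟹  3 = (1)·47 + (-11)·4
4 = 1 × 3 + 1  ⟹  1 = (-1)·47 + (12)·4
So (12)·4 ≡ 1 (mod 47), i.e. 4^(-1) ≡ 12 (mod 47).
x ≡ 12 × 5 = 60 ≡ 13 (mod 47).
Check: 4 × 13 = 52 ≡ 5 (mod 47).
Unique solution: x ≡ 13 (mod 47)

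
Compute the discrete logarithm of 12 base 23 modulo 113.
17

Baby-step giant-step with step n = ⌈√113⌉ = 11.
Baby steps 23^j mod 113 (j:value) for j=0..10: 0:1, 1:23, 2:77, 3:76, 4:53, 5:89, 6:13, 7:73, 8:97, 9:84, 10:11.
Giant-step multiplier: 23^(-11) ≡ 23^(112-11) = 23^101 ≡ 67 (mod 113).
Giant steps γ_i = 12·67^i mod 113: γ_0=12, γ_1=13 (in table at j=6).
x = i·n + j = 1·11 + 6 = 17.
Check: 23^17 ≡ 12 (mod 113).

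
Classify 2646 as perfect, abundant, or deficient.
abundant

Proper divisors of 2646: sum = 1 + 2 + 3 + 6 + 7 + 9 + 14 + 18 + ... + 378 + 441 + 882 + 1323 (23 divisors) = 4194
Since 4194 > 2646, 2646 is abundant.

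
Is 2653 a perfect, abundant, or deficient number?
deficient

Proper divisors of 2653: sum = 1 + 7 + 379 = 387
Since 387 < 2653, 2653 is deficient.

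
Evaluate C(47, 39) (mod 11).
0

Using Lucas' theorem:
Write n=47 and k=39 in base 11:
n in base 11: [4, 3]
k in base 11: [3, 6]
C(47,39) mod 11 = ∏ C(n_i, k_i) mod 11
Digit binomials (mod 11): C(4,3) = 4; C(3,6) = 0 (k_i > n_i)
Product: 4 × 0 = 0 ≡ 0 (mod 11)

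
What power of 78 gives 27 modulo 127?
123

Baby-step giant-step with step n = ⌈√127⌉ = 12.
Baby steps 78^j mod 127 (j:value) for j=0..11: 0:1, 1:78, 2:115, 3:80, 4:17, 5:56, 6:50, 7:90, 8:35, 9:63, 10:88, 11:6.
Giant-step multiplier: 78^(-12) ≡ 78^(126-12) = 78^114 ≡ 73 (mod 127).
Giant steps γ_i = 27·73^i mod 127: γ_0=27, γ_1=66, γ_2=119, γ_3=51, γ_4=40, γ_5=126, γ_6=54, γ_7=5, γ_8=111, γ_9=102, γ_10=80 (in table at j=3).
x = i·n + j = 10·12 + 3 = 123.
Check: 78^123 ≡ 27 (mod 127).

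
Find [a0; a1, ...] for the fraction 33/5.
[6; 1, 1, 2]

Euclidean algorithm steps:
33 = 6 × 5 + 3
5 = 1 × 3 + 2
3 = 1 × 2 + 1
2 = 2 × 1 + 0
Continued fraction: [6; 1, 1, 2]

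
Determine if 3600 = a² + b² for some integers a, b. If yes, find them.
0² + 60² (a=0, b=60)

Factorization: 3600 = 2^4 × 3^2 × 5^2
By Fermat: n is sum of two squares iff every prime p ≡ 3 (mod 4) appears to even power.
All primes ≡ 3 (mod 4) appear to even power.
Search a = 0, 1, 2, … for 3600 - a² a perfect square: first hit at a = 0: 3600 - 0 = 3600 = 60².
3600 = 0² + 60² = 0 + 3600 ✓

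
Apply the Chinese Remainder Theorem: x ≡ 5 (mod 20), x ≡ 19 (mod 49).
705

Using Chinese Remainder Theorem:
M = 20 × 49 = 980
M1 = 49, M2 = 20
y1 = 49^(-1) mod 20 = 9
y2 = 20^(-1) mod 49 = 27
x = (5×49×9 + 19×20×27) mod 980 = 705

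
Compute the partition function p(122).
2291320912

p(n) counts ways to write n as a sum of positive integers (order ignored).
Euler's pentagonal recurrence: p(k) = p(k-1) + p(k-2) - p(k-5) - p(k-7) + p(k-12) + p(k-15) - ... (offsets j(3j∓1)/2, signs ++--, p(0)=1, p(<0)=0).
DP table for k = 0..121: p(0)=1, p(1)=1, p(2)=2, p(3)=3, p(4)=5, p(5)=7, p(6)=11, p(7)=15, p(8)=22, p(9)=30, p(10)=42, p(11)=56, p(12)=77, p(13)=101, p(14)=135, p(15)=176, p(16)=231, p(17)=297, p(18)=385, p(19)=490, p(20)=627, p(21)=792, p(22)=1002, p(23)=1255, p(24)=1575, p(25)=1958, p(26)=2436, p(27)=3010, p(28)=3718, p(29)=4565, p(30)=5604, p(31)=6842, p(32)=8349, p(33)=10143, p(34)=12310, p(35)=14883, p(36)=17977, p(37)=21637, p(38)=26015, p(39)=31185, p(40)=37338, p(41)=44583, p(42)=53174, p(43)=63261, p(44)=75175, p(45)=89134, p(46)=105558, p(47)=124754, p(48)=147273, p(49)=173525, p(50)=204226, p(51)=239943, p(52)=281589, p(53)=329931, p(54)=386155, p(55)=451276, p(56)=526823, p(57)=614154, p(58)=715220, p(59)=831820, p(60)=966467, p(61)=1121505, p(62)=1300156, p(63)=1505499, p(64)=1741630, p(65)=2012558, p(66)=2323520, p(67)=2679689, p(68)=3087735, p(69)=3554345, p(70)=4087968, p(71)=4697205, p(72)=5392783, p(73)=6185689, p(74)=7089500, p(75)=8118264, p(76)=9289091, p(77)=10619863, p(78)=12132164, p(79)=13848650, p(80)=15796476, p(81)=18004327, p(82)=20506255, p(83)=23338469, p(84)=26543660, p(85)=30167357, p(86)=34262962, p(87)=38887673, p(88)=44108109, p(89)=49995925, p(90)=56634173, p(91)=64112359, p(92)=72533807, p(93)=82010177, p(94)=92669720, p(95)=104651419, p(96)=118114304, p(97)=133230930, p(98)=150198136, p(99)=169229875, p(100)=190569292, p(101)=214481126, p(102)=241265379, p(103)=271248950, p(104)=304801365, p(105)=342325709, p(106)=384276336, p(107)=431149389, p(108)=483502844, p(109)=541946240, p(110)=607163746, p(111)=679903203, p(112)=761002156, p(113)=851376628, p(114)=952050665, p(115)=1064144451, p(116)=1188908248, p(117)=1327710076, p(118)=1482074143, p(119)=1653668665, p(120)=1844349560, p(121)=2056148051.
Final step: p(122) = p(121) + p(120) - p(117) - p(115) + p(110) + p(107) - p(100) - p(96) + p(87) + p(82) - p(71) - p(65) + p(52) + p(45) - p(30) - p(22) + p(5)
= 2056148051 + 1844349560 - 1327710076 - 1064144451 + 607163746 + 431149389 - 190569292 - 118114304 + 38887673 + 20506255 - 4697205 - 2012558 + 281589 + 89134 - 5604 - 1002 + 7
= 2291320912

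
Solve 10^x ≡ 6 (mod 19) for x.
4

Baby-step giant-step with step n = ⌈√19⌉ = 5.
Baby steps 10^j mod 19 (j:value) for j=0..4: 0:1, 1:10, 2:5, 3:12, 4:6.
h = 6 is already in the table at j=4, so x = 4.
Check: 10^4 ≡ 6 (mod 19).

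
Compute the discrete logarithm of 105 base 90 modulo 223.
210

Baby-step giant-step with step n = ⌈√223⌉ = 15.
Baby steps 90^j mod 223 (j:value) for j=0..14: 0:1, 1:90, 2:72, 3:13, 4:55, 5:44, 6:169, 7:46, 8:126, 9:190, 10:152, 11:77, 12:17, 13:192, 14:109.
Giant-step multiplier: 90^(-15) ≡ 90^(222-15) = 90^207 ≡ 111 (mod 223).
Giant steps γ_i = 105·111^i mod 223: γ_0=105, γ_1=59, γ_2=82, γ_3=182, γ_4=132, γ_5=157, γ_6=33, γ_7=95, γ_8=64, γ_9=191, γ_10=16, γ_11=215, γ_12=4, γ_13=221, γ_14=1 (in table at j=0).
x = i·n + j = 14·15 + 0 = 210.
Check: 90^210 ≡ 105 (mod 223).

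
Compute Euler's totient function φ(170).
64

170 = 2 × 5 × 17
φ(n) = n × ∏(1 - 1/p) for each prime p dividing n
φ(170) = 170 × (1 - 1/2) × (1 - 1/5) × (1 - 1/17) = 64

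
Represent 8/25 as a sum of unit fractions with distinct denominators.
1/4 + 1/15 + 1/300

Greedy algorithm:
8/25: ceiling(25/8) = 4, use 1/4
7/100: ceiling(100/7) = 15, use 1/15
1/300: ceiling(300/1) = 300, use 1/300
Result: 8/25 = 1/4 + 1/15 + 1/300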